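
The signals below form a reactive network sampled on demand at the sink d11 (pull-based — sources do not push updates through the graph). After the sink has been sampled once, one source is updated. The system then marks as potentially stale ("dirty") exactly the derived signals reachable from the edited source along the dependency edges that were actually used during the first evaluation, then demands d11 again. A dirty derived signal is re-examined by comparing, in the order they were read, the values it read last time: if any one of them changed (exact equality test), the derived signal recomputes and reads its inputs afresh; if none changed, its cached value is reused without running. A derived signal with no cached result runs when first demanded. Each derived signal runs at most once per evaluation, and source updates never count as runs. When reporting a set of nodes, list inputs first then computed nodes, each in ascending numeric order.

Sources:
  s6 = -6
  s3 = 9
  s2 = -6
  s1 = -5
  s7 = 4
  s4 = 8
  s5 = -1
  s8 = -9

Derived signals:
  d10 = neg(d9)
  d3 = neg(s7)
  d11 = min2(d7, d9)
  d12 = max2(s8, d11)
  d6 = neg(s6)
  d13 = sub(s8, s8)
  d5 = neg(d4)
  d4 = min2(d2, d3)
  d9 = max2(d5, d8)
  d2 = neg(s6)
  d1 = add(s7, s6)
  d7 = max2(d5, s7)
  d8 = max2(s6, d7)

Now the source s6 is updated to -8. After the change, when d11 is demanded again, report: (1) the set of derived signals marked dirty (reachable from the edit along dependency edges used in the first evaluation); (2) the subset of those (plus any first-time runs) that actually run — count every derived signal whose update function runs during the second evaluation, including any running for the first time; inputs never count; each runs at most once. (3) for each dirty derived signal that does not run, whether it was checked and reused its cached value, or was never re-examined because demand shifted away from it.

Dirty set: d2, d4, d5, d7, d8, d9, d11.
Run set: d2, d4, d8 (3 run).
Re-examined without running (cache reused): d5, d7, d9, d11.
The important point: at d5 every value read last time is unchanged, so the dirty flag clears without a run.

Initial pass — values computed on the first demand:
  d2 = neg(-6) = 6
  d3 = neg(4) = -4
  d4 = min2(6, -4) = -4
  d5 = neg(-4) = 4
  d7 = max2(4, 4) = 4
  d8 = max2(-6, 4) = 4
  d9 = max2(4, 4) = 4
  d11 = min2(4, 4) = 4

Second demand — change propagation:
  d2: re-runs because s6 -6->-8; new result 8.
  d4: re-runs because d2 6->8; new result -4 (unchanged).
  d5: re-examined; everything it read last time is the same (d4 unchanged) — cache 4 kept, no run.
  d7: re-examined; everything it read last time is the same (d5 unchanged, s7 unchanged) — cache 4 kept, no run.
  d8: re-runs because s6 -6->-8; new result 4 (unchanged).
  d9: re-examined; everything it read last time is the same (d5 unchanged, d8 unchanged) — cache 4 kept, no run.
  d11: re-examined; everything it read last time is the same (d7 unchanged, d9 unchanged) — cache 4 kept, no run.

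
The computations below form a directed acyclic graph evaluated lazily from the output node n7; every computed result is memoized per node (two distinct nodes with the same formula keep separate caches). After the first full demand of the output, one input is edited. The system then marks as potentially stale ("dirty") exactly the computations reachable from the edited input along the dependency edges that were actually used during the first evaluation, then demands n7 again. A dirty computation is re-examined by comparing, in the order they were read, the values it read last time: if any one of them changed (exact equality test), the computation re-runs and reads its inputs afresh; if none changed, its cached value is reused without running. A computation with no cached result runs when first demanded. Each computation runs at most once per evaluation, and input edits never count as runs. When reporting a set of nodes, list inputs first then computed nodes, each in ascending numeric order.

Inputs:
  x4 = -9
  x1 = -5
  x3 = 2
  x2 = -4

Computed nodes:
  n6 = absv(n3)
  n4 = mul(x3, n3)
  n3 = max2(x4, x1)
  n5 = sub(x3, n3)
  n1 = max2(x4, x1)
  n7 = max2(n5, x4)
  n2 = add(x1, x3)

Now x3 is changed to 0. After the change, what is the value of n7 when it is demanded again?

First demand of the output computes:
  n3 = max2(-9, -5) = -5
  n5 = sub(2, -5) = 7
  n7 = max2(7, -9) = 7

After the edit, cleaning proceeds:
  n5: a read changed (x3 2->0) — executes, giving 5.
  n7: a read changed (n5 7->5) — executes, giving 5.

Demanding n7 again yields 5.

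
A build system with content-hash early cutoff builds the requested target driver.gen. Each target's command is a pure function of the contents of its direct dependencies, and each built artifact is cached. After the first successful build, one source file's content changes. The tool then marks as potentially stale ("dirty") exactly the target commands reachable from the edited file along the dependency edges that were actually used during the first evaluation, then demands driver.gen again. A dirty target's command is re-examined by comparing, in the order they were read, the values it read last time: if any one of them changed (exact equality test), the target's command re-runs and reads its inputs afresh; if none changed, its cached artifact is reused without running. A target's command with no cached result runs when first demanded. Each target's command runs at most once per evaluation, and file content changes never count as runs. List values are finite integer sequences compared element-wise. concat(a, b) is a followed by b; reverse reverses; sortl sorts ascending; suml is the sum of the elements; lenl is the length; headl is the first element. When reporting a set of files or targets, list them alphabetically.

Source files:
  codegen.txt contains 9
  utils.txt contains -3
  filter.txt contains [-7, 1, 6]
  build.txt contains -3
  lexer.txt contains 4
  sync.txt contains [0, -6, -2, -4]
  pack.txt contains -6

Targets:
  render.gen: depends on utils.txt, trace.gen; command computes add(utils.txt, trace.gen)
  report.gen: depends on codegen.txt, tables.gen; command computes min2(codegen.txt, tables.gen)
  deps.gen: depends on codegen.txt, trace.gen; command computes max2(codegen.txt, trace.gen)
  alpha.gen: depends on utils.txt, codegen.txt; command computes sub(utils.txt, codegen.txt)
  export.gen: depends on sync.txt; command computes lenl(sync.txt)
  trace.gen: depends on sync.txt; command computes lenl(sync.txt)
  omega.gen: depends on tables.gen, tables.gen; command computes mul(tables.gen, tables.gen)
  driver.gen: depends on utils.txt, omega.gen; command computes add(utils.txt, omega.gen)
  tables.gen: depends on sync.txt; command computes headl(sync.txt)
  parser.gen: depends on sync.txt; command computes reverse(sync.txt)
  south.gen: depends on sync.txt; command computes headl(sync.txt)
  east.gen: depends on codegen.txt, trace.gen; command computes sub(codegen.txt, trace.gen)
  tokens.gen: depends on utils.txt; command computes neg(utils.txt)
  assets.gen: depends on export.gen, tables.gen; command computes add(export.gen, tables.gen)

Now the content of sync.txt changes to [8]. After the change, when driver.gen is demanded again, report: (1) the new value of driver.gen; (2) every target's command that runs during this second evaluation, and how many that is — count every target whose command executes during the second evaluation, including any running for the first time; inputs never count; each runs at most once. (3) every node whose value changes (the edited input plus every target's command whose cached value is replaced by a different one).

First evaluation (everything demanded from the output):
  tables.gen = headl([0, -6, -2, -4]) = 0
  omega.gen = mul(0, 0) = 0
  driver.gen = add(-3, 0) = -3

Propagation after the edit:
  tables.gen: runs — sync.txt [0, -6, -2, -4]->[8]; result 8.
  omega.gen: runs — tables.gen 0->8; tables.gen 0->8; result 64.
  driver.gen: runs — omega.gen 0->64; result 61.

New value of driver.gen: 61.
Target commands that run: driver.gen, omega.gen, tables.gen — 3 in total.
Values that change: driver.gen, omega.gen, sync.txt, tables.gen.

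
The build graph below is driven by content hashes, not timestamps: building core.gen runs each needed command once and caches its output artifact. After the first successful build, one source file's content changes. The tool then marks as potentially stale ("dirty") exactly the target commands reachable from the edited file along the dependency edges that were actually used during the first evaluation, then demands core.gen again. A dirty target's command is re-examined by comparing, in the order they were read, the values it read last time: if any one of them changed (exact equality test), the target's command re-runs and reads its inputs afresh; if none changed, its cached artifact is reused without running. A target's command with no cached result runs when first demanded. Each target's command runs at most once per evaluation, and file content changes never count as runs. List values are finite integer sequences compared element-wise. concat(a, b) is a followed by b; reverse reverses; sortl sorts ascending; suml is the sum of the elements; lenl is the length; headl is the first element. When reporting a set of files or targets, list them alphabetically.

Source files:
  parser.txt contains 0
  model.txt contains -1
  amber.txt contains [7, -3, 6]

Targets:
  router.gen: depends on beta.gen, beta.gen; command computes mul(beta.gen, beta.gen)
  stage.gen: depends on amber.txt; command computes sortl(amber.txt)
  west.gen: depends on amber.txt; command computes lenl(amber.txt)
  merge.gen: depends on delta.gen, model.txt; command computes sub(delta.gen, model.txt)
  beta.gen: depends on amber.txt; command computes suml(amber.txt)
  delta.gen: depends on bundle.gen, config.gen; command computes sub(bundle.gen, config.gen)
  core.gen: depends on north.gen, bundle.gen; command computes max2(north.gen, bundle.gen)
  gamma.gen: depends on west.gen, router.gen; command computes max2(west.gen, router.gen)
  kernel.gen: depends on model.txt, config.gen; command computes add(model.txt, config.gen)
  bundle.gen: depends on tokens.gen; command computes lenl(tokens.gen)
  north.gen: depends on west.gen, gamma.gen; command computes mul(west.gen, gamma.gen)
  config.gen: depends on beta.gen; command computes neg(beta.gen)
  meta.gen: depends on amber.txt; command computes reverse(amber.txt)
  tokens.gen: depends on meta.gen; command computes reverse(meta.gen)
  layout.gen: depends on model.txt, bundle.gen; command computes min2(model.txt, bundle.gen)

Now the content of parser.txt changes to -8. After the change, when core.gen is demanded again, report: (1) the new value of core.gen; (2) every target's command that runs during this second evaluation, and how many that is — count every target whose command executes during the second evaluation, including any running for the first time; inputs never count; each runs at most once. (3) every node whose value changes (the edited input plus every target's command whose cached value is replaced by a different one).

Initial pass — values computed on the first demand:
  beta.gen = suml([7, -3, 6]) = 10
  meta.gen = reverse([7, -3, 6]) = [6, -3, 7]
  router.gen = mul(10, 10) = 100
  tokens.gen = reverse([6, -3, 7]) = [7, -3, 6]
  bundle.gen = lenl([7, -3, 6]) = 3
  west.gen = lenl([7, -3, 6]) = 3
  gamma.gen = max2(3, 100) = 100
  north.gen = mul(3, 100) = 300
  core.gen = max2(300, 3) = 300

Second demand — change propagation:
  no demanded computation ever read parser.txt, so the edit dirties nothing and nothing runs.

The important point: nothing the output needs ever reads parser.txt, so the edit is invisible to it.

core.gen now evaluates to 300.
Run set: none (0 run).
Changed values: parser.txt.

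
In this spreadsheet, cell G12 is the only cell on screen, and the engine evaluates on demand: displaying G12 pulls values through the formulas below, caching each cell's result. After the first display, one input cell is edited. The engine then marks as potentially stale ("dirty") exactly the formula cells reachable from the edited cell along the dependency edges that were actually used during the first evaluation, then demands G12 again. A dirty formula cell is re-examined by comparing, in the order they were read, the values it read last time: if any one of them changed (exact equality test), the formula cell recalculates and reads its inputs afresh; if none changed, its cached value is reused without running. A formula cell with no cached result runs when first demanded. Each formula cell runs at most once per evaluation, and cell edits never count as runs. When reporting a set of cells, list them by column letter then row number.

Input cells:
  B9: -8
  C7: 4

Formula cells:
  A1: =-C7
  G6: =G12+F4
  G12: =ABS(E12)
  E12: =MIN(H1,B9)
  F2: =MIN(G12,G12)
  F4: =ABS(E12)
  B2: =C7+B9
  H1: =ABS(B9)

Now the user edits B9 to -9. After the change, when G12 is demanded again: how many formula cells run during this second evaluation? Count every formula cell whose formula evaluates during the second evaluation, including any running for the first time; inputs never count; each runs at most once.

Run set: E12, G12, H1 (3 run).

Initial pass — values computed on the first demand:
  H1 = ABS(-8) = 8
  E12 = MIN(8, -8) = -8
  G12 = ABS(-8) = 8

Second demand — change propagation:
  H1: re-runs because B9 -8->-9; new result 9.
  E12: re-runs because H1 8->9; B9 -8->-9; new result -9.
  G12: re-runs because E12 -8->-9; new result 9.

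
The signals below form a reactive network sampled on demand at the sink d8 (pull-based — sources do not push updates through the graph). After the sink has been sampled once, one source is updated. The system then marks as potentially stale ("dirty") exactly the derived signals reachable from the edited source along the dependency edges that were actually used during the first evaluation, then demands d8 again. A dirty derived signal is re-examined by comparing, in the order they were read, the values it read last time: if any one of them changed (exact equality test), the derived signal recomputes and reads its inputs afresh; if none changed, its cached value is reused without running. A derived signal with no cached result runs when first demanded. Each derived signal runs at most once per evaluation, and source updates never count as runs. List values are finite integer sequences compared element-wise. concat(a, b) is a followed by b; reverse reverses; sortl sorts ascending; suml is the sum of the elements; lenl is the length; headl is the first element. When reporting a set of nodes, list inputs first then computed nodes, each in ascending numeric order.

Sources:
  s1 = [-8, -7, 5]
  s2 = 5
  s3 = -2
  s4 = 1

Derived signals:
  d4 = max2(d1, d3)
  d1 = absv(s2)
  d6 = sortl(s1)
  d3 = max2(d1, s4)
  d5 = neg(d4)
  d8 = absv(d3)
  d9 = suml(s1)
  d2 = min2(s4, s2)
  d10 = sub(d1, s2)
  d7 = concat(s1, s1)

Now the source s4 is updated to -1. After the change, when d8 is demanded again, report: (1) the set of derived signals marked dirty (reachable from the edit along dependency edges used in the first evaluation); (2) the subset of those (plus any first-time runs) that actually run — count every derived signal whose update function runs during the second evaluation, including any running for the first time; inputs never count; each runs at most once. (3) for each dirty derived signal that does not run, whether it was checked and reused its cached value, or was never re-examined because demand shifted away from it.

Initial pass — values computed on the first demand:
  d1 = absv(5) = 5
  d3 = max2(5, 1) = 5
  d8 = absv(5) = 5

Second demand — change propagation:
  d3: re-runs because s4 1->-1; new result 5 (unchanged).
  d8: re-examined; everything it read last time is the same (d3 unchanged) — cache 5 kept, no run.

The important point: d3 recomputes to an identical value, and the output ends up unchanged.

Dirty set: d3, d8.
Run set: d3 (1 run).
Re-examined without running (cache reused): d8.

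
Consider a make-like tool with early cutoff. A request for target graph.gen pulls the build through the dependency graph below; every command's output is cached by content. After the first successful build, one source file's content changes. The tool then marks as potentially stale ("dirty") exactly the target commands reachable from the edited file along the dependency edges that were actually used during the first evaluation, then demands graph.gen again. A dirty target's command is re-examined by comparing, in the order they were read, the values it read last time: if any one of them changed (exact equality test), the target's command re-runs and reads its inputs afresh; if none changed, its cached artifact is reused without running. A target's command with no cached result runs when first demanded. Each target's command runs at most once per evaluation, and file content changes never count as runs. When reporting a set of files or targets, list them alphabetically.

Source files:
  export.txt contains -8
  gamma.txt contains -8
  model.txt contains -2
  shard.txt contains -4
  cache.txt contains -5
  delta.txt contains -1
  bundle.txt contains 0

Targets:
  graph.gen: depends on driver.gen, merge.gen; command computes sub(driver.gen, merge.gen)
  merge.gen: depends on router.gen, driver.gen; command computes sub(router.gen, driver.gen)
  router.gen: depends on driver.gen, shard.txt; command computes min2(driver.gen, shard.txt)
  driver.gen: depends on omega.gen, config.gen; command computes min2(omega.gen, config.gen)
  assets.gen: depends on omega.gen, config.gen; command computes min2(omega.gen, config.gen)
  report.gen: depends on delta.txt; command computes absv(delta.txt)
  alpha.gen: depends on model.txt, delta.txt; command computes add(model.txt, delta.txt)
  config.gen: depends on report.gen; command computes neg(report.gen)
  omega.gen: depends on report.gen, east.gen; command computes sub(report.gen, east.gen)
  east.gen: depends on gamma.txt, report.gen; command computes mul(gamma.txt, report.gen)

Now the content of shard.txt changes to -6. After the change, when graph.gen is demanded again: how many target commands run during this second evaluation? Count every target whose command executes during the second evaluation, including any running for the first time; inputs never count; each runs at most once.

3 target commands run: graph.gen, merge.gen, router.gen.

First demand of the output computes:
  report.gen = absv(-1) = 1
  config.gen = neg(1) = -1
  east.gen = mul(-8, 1) = -8
  omega.gen = sub(1, -8) = 9
  driver.gen = min2(9, -1) = -1
  router.gen = min2(-1, -4) = -4
  merge.gen = sub(-4, -1) = -3
  graph.gen = sub(-1, -3) = 2

After the edit, cleaning proceeds:
  router.gen: a read changed (shard.txt -4->-6) — executes, giving -6.
  merge.gen: a read changed (router.gen -4->-6) — executes, giving -5.
  graph.gen: a read changed (merge.gen -3->-5) — executes, giving 4.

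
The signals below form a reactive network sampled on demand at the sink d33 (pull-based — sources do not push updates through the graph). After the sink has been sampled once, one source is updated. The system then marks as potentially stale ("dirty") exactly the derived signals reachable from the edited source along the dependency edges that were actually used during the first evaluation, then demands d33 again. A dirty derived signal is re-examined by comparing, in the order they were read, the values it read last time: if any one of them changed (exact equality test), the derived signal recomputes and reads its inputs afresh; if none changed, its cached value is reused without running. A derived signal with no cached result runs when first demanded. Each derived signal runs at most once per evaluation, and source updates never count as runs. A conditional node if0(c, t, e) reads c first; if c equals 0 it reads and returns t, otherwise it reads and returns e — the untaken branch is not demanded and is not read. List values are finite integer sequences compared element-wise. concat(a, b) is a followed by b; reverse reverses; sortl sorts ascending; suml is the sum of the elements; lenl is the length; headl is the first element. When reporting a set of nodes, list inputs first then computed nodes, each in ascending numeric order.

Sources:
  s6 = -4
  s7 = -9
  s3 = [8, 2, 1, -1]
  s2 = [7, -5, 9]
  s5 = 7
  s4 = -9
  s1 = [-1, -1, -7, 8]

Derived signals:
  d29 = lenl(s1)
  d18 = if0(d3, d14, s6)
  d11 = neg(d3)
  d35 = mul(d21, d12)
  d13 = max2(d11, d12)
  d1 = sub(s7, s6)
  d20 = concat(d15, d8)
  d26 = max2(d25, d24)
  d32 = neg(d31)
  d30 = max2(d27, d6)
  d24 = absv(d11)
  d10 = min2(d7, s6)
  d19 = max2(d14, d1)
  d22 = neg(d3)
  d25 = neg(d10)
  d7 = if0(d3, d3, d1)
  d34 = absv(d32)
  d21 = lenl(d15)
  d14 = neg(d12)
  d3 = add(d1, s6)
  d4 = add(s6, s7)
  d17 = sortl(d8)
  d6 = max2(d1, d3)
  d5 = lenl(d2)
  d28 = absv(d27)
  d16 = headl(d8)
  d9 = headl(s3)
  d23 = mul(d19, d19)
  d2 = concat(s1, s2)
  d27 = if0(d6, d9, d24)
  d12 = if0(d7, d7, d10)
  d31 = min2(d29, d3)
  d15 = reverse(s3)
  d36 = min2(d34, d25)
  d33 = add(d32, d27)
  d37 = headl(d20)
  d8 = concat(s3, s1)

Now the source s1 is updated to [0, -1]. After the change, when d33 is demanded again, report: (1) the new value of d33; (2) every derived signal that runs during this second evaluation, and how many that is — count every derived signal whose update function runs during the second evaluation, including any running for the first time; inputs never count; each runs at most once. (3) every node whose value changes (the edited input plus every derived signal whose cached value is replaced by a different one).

d33 now evaluates to 18.
Run set: d29, d31 (2 run).
Changed values: s1, d29.
The important point: d31 recomputes to an identical value, and the output ends up unchanged.

Initial pass — values computed on the first demand:
  d1 = sub(-9, -4) = -5
  d3 = add(-5, -4) = -9
  d6 = max2(-5, -9) = -5
  d11 = neg(-9) = 9
  d24 = absv(9) = 9
  d27 = if0(d6=-5 -> else branch d24) = 9
  d29 = lenl([-1, -1, -7, 8]) = 4
  d31 = min2(4, -9) = -9
  d32 = neg(-9) = 9
  d33 = add(9, 9) = 18

Second demand — change propagation:
  d29: re-runs because s1 [-1, -1, -7, 8]->[0, -1]; new result 2.
  d31: re-runs because d29 4->2; new result -9 (unchanged).
  d32: re-examined; everything it read last time is the same (d31 unchanged) — cache 9 kept, no run.
  d33: re-examined; everything it read last time is the same (d32 unchanged, d27 unchanged) — cache 18 kept, no run.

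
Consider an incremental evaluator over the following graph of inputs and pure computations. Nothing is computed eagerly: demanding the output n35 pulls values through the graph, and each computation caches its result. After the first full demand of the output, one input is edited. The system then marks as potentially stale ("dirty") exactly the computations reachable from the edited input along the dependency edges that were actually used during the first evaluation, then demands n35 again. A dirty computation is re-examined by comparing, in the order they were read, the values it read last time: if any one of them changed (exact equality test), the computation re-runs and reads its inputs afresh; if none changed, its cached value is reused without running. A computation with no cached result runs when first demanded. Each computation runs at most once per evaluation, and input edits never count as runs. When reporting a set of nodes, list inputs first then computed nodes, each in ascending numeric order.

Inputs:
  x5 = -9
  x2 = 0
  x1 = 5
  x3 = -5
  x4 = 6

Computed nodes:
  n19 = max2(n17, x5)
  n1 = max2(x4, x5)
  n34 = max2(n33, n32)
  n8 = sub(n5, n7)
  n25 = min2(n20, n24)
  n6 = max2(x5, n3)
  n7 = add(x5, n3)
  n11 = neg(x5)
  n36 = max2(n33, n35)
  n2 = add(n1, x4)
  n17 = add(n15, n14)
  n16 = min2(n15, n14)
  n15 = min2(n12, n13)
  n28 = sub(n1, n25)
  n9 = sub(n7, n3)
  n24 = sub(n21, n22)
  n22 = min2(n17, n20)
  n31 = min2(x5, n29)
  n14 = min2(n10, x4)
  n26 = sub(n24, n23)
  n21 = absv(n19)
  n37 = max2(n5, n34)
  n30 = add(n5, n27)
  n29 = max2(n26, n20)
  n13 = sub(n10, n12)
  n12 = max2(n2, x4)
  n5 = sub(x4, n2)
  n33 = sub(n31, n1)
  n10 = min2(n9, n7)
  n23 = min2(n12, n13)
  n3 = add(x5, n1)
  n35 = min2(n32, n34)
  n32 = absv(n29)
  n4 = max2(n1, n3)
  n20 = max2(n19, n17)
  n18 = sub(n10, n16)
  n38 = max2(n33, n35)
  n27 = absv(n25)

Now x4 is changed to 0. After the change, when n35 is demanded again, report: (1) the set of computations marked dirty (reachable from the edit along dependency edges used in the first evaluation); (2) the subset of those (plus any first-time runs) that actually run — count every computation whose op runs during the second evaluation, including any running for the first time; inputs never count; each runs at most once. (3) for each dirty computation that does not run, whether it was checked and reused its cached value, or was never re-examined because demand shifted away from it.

Initial pass — values computed on the first demand:
  n1 = max2(6, -9) = 6
  n2 = add(6, 6) = 12
  n3 = add(-9, 6) = -3
  n7 = add(-9, -3) = -12
  n9 = sub(-12, -3) = -9
  n10 = min2(-9, -12) = -12
  n12 = max2(12, 6) = 12
  n13 = sub(-12, 12) = -24
  n14 = min2(-12, 6) = -12
  n15 = min2(12, -24) = -24
  n17 = add(-24, -12) = -36
  n19 = max2(-36, -9) = -9
  n20 = max2(-9, -36) = -9
  n21 = absv(-9) = 9
  n22 = min2(-36, -9) = -36
  n23 = min2(12, -24) = -24
  n24 = sub(9, -36) = 45
  n26 = sub(45, -24) = 69
  n29 = max2(69, -9) = 69
  n31 = min2(-9, 69) = -9
  n32 = absv(69) = 69
  n33 = sub(-9, 6) = -15
  n34 = max2(-15, 69) = 69
  n35 = min2(69, 69) = 69

Second demand — change propagation:
  n1: re-runs because x4 6->0; new result 0.
  n2: re-runs because n1 6->0; x4 6->0; new result 0.
  n3: re-runs because n1 6->0; new result -9.
  n7: re-runs because n3 -3->-9; new result -18.
  n9: re-runs because n7 -12->-18; n3 -3->-9; new result -9 (unchanged).
  n10: re-runs because n7 -12->-18; new result -18.
  n12: re-runs because n2 12->0; x4 6->0; new result 0.
  n13: re-runs because n10 -12->-18; n12 12->0; new result -18.
  n14: re-runs because n10 -12->-18; x4 6->0; new result -18.
  n15: re-runs because n12 12->0; n13 -24->-18; new result -18.
  n17: re-runs because n15 -24->-18; n14 -12->-18; new result -36 (unchanged).
  n19: re-examined; everything it read last time is the same (n17 unchanged, x5 unchanged) — cache -9 kept, no run.
  n20: re-examined; everything it read last time is the same (n19 unchanged, n17 unchanged) — cache -9 kept, no run.
  n21: re-examined; everything it read last time is the same (n19 unchanged) — cache 9 kept, no run.
  n22: re-examined; everything it read last time is the same (n17 unchanged, n20 unchanged) — cache -36 kept, no run.
  n23: re-runs because n12 12->0; n13 -24->-18; new result -18.
  n24: re-examined; everything it read last time is the same (n21 unchanged, n22 unchanged) — cache 45 kept, no run.
  n26: re-runs because n23 -24->-18; new result 63.
  n29: re-runs because n26 69->63; new result 63.
  n31: re-runs because n29 69->63; new result -9 (unchanged).
  n32: re-runs because n29 69->63; new result 63.
  n33: re-runs because n1 6->0; new result -9.
  n34: re-runs because n33 -15->-9; n32 69->63; new result 63.
  n35: re-runs because n32 69->63; n34 69->63; new result 63.

The important point: at n19 every value read last time is unchanged, so the dirty flag clears without a run.

Dirty set: n1, n2, n3, n7, n9, n10, n12, n13, n14, n15, n17, n19, n20, n21, n22, n23, n24, n26, n29, n31, n32, n33, n34, n35.
Run set: n1, n2, n3, n7, n9, n10, n12, n13, n14, n15, n17, n23, n26, n29, n31, n32, n33, n34, n35 (19 run).
Re-examined without running (cache reused): n19, n20, n21, n22, n24.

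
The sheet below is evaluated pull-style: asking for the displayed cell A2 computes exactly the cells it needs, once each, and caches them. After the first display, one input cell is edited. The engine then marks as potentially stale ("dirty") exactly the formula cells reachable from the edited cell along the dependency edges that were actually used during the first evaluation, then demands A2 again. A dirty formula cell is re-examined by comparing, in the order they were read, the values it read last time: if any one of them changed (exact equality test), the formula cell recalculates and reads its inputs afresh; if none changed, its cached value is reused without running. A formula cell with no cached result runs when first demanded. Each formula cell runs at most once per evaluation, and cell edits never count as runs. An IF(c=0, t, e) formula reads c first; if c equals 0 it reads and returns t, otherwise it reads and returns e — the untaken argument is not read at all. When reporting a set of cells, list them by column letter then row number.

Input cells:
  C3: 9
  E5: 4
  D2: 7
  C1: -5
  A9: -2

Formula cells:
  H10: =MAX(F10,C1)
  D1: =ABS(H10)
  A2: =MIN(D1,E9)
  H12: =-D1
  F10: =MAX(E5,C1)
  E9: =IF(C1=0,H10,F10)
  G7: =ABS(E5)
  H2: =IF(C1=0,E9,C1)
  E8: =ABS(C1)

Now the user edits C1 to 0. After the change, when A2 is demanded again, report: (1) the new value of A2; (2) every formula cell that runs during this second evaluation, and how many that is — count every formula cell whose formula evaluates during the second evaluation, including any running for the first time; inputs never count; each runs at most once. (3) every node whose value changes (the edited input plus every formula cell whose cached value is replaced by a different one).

Demanding A2 again yields 4.
3 formula cells run: E9, F10, H10.
The nodes whose values change: C1.
Note where the cutoff bites: D1 is checked, finds nothing changed, and keeps its cache.

First demand of the output computes:
  F10 = MAX(4, -5) = 4
  H10 = MAX(4, -5) = 4
  D1 = ABS(4) = 4
  E9 = IF(C1=0: C1=-5 -> else branch F10) = 4
  A2 = MIN(4, 4) = 4

After the edit, cleaning proceeds:
  F10: a read changed (C1 -5->0) — executes, giving 4 — identical to its old value.
  H10: a read changed (C1 -5->0) — executes, giving 4 — identical to its old value.
  D1: dirty, but its reads are unchanged (H10 unchanged); cached 4 stands.
  E9: a read changed (C1 -5->0) — executes, giving 4 — identical to its old value.
  A2: dirty, but its reads are unchanged (D1 unchanged, E9 unchanged); cached 4 stands.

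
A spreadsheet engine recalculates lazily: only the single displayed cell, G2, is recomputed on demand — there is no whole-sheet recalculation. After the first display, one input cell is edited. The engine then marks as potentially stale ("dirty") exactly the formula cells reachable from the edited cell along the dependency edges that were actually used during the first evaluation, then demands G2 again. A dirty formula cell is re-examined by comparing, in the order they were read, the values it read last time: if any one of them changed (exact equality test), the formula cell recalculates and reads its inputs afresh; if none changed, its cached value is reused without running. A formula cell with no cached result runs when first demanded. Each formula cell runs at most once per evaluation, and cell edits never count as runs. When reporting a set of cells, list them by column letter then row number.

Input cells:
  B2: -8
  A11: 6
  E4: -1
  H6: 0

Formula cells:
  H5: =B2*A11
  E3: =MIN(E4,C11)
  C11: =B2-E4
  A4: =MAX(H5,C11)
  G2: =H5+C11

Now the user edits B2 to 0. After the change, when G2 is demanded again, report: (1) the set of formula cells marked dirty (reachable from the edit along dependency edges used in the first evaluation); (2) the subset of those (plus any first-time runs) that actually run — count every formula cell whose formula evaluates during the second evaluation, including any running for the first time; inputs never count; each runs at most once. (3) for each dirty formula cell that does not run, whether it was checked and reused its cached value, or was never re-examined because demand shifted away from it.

First evaluation (everything demanded from the output):
  C11 = -8 - -1 = -7
  H5 = -8 * 6 = -48
  G2 = -48 + -7 = -55

Propagation after the edit:
  C11: runs — B2 -8->0; result 1.
  H5: runs — B2 -8->0; result 0.
  G2: runs — H5 -48->0; C11 -7->1; result 1.

Marked dirty: C11, G2, H5.
Formula cells that run: C11, G2, H5 — 3 in total.
Every dirty formula cell ran.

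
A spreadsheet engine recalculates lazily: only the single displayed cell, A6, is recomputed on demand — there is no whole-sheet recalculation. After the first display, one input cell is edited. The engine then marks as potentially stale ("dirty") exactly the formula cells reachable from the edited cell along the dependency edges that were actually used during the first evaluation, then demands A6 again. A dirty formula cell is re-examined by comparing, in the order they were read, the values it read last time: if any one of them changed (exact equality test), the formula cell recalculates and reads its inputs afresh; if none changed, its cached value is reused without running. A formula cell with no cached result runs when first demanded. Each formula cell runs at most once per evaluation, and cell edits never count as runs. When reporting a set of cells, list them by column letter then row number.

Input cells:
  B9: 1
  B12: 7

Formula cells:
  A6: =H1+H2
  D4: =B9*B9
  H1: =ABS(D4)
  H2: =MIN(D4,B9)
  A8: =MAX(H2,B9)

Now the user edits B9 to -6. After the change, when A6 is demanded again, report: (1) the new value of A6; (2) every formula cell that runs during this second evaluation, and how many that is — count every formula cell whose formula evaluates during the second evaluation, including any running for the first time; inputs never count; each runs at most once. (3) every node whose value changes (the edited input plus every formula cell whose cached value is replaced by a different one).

New value of A6: 30.
Formula cells that run: A6, D4, H1, H2 — 4 in total.
Values that change: A6, B9, D4, H1, H2.

First evaluation (everything demanded from the output):
  D4 = 1 * 1 = 1
  H1 = ABS(1) = 1
  H2 = MIN(1, 1) = 1
  A6 = 1 + 1 = 2

Propagation after the edit:
  D4: runs — B9 1->-6; B9 1->-6; result 36.
  H1: runs — D4 1->36; result 36.
  H2: runs — D4 1->36; B9 1->-6; result -6.
  A6: runs — H1 1->36; H2 1->-6; result 30.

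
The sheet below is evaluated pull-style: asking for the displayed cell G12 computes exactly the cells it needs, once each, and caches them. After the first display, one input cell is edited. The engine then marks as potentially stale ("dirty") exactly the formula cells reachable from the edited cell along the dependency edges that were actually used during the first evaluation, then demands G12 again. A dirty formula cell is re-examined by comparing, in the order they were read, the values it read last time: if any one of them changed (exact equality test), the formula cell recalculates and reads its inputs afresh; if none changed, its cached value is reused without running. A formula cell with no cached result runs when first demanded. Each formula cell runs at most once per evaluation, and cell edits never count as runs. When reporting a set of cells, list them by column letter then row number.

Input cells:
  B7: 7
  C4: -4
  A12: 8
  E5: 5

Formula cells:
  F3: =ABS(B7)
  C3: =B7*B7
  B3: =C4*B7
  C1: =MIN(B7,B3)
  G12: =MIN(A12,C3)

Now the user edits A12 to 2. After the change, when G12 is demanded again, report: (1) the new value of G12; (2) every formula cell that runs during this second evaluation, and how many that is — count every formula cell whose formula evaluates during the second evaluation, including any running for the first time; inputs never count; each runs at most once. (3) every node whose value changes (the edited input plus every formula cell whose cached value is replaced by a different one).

First demand of the output computes:
  C3 = 7 * 7 = 49
  G12 = MIN(8, 49) = 8

After the edit, cleaning proceeds:
  G12: a read changed (A12 8->2) — executes, giving 2.

Demanding G12 again yields 2.
1 formula cells run: G12.
The nodes whose values change: A12, G12.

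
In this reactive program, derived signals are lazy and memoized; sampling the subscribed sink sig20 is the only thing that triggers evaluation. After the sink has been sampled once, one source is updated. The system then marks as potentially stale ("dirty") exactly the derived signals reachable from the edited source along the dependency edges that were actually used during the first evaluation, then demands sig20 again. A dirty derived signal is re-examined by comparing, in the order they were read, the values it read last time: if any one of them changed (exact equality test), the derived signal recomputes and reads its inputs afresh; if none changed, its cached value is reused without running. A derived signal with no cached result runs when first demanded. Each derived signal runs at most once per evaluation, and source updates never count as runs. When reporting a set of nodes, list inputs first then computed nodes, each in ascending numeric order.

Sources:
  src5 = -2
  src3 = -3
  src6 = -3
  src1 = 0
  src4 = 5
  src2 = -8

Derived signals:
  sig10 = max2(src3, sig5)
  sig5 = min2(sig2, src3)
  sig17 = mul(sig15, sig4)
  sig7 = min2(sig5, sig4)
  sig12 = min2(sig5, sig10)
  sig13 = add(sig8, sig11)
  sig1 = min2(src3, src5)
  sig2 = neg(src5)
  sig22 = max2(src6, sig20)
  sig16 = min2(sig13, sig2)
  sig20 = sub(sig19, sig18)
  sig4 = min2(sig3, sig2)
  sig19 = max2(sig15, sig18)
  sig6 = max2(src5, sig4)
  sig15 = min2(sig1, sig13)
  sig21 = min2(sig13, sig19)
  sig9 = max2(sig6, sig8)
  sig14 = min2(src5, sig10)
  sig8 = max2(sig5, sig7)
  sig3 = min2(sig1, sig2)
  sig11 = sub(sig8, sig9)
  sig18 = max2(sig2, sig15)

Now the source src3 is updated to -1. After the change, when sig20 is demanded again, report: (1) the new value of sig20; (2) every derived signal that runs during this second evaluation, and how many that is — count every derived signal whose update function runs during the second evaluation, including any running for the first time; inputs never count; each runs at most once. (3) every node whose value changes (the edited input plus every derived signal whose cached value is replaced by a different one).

Demanding sig20 again yields 0.
13 derived signals run: sig1, sig3, sig4, sig5, sig6, sig7, sig8, sig9, sig11, sig13, sig15, sig18, sig19.
The nodes whose values change: src3, sig1, sig3, sig4, sig5, sig7, sig8, sig9, sig11, sig13, sig15.
Note where the cutoff bites: sig20 is checked, finds nothing changed, and keeps its cache.

First demand of the output computes:
  sig1 = min2(-3, -2) = -3
  sig2 = neg(-2) = 2
  sig3 = min2(-3, 2) = -3
  sig4 = min2(-3, 2) = -3
  sig5 = min2(2, -3) = -3
  sig6 = max2(-2, -3) = -2
  sig7 = min2(-3, -3) = -3
  sig8 = max2(-3, -3) = -3
  sig9 = max2(-2, -3) = -2
  sig11 = sub(-3, -2) = -1
  sig13 = add(-3, -1) = -4
  sig15 = min2(-3, -4) = -4
  sig18 = max2(2, -4) = 2
  sig19 = max2(-4, 2) = 2
  sig20 = sub(2, 2) = 0

After the edit, cleaning proceeds:
  sig1: a read changed (src3 -3->-1) — executes, giving -2.
  sig3: a read changed (sig1 -3->-2) — executes, giving -2.
  sig4: a read changed (sig3 -3->-2) — executes, giving -2.
  sig5: a read changed (src3 -3->-1) — executes, giving -1.
  sig6: a read changed (sig4 -3->-2) — executes, giving -2 — identical to its old value.
  sig7: a read changed (sig5 -3->-1; sig4 -3->-2) — executes, giving -2.
  sig8: a read changed (sig5 -3->-1; sig7 -3->-2) — executes, giving -1.
  sig9: a read changed (sig8 -3->-1) — executes, giving -1.
  sig11: a read changed (sig8 -3->-1; sig9 -2->-1) — executes, giving 0.
  sig13: a read changed (sig8 -3->-1; sig11 -1->0) — executes, giving -1.
  sig15: a read changed (sig1 -3->-2; sig13 -4->-1) — executes, giving -2.
  sig18: a read changed (sig15 -4->-2) — executes, giving 2 — identical to its old value.
  sig19: a read changed (sig15 -4->-2) — executes, giving 2 — identical to its old value.
  sig20: dirty, but its reads are unchanged (sig19 unchanged, sig18 unchanged); cached 0 stands.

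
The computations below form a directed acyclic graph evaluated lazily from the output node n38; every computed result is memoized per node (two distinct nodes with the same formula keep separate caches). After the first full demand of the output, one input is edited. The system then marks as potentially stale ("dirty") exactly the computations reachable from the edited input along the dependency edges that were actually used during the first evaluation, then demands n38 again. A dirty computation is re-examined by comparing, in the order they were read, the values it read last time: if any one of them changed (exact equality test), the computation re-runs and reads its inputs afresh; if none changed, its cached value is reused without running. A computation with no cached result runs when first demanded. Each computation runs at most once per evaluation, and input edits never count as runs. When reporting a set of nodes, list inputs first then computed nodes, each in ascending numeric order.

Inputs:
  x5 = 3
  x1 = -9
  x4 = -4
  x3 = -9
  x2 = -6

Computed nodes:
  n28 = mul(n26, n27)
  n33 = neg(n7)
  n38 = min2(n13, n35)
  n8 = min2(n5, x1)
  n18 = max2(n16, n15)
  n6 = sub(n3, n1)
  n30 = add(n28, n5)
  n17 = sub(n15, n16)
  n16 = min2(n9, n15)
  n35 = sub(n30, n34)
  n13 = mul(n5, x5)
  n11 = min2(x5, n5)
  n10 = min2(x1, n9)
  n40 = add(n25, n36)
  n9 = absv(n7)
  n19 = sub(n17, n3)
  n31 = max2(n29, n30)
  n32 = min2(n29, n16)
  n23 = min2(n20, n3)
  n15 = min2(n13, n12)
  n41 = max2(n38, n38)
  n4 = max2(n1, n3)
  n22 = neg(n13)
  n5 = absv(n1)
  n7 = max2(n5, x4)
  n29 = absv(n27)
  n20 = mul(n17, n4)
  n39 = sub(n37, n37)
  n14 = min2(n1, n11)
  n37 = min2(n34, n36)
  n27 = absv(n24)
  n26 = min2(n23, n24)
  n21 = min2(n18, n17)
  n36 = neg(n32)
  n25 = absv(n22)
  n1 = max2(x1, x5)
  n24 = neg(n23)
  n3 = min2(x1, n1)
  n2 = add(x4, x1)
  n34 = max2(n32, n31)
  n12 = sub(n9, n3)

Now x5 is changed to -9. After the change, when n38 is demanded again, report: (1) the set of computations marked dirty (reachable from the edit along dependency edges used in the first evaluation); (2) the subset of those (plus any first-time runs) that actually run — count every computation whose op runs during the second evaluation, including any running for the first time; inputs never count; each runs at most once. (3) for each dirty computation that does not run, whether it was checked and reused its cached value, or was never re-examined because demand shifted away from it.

First demand of the output computes:
  n1 = max2(-9, 3) = 3
  n3 = min2(-9, 3) = -9
  n4 = max2(3, -9) = 3
  n5 = absv(3) = 3
  n7 = max2(3, -4) = 3
  n9 = absv(3) = 3
  n12 = sub(3, -9) = 12
  n13 = mul(3, 3) = 9
  n15 = min2(9, 12) = 9
  n16 = min2(3, 9) = 3
  n17 = sub(9, 3) = 6
  n20 = mul(6, 3) = 18
  n23 = min2(18, -9) = -9
  n24 = neg(-9) = 9
  n26 = min2(-9, 9) = -9
  n27 = absv(9) = 9
  n28 = mul(-9, 9) = -81
  n29 = absv(9) = 9
  n30 = add(-81, 3) = -78
  n31 = max2(9, -78) = 9
  n32 = min2(9, 3) = 3
  n34 = max2(3, 9) = 9
  n35 = sub(-78, 9) = -87
  n38 = min2(9, -87) = -87

After the edit, cleaning proceeds:
  n1: a read changed (x5 3->-9) — executes, giving -9.
  n3: a read changed (n1 3->-9) — executes, giving -9 — identical to its old value.
  n4: a read changed (n1 3->-9) — executes, giving -9.
  n5: a read changed (n1 3->-9) — executes, giving 9.
  n7: a read changed (n5 3->9) — executes, giving 9.
  n9: a read changed (n7 3->9) — executes, giving 9.
  n12: a read changed (n9 3->9) — executes, giving 18.
  n13: a read changed (n5 3->9; x5 3->-9) — executes, giving -81.
  n15: a read changed (n13 9->-81; n12 12->18) — executes, giving -81.
  n16: a read changed (n9 3->9; n15 9->-81) — executes, giving -81.
  n17: a read changed (n15 9->-81; n16 3->-81) — executes, giving 0.
  n20: a read changed (n17 6->0; n4 3->-9) — executes, giving 0.
  n23: a read changed (n20 18->0) — executes, giving -9 — identical to its old value.
  n24: dirty, but its reads are unchanged (n23 unchanged); cached 9 stands.
  n26: dirty, but its reads are unchanged (n23 unchanged, n24 unchanged); cached -9 stands.
  n27: dirty, but its reads are unchanged (n24 unchanged); cached 9 stands.
  n28: dirty, but its reads are unchanged (n26 unchanged, n27 unchanged); cached -81 stands.
  n29: dirty, but its reads are unchanged (n27 unchanged); cached 9 stands.
  n30: a read changed (n5 3->9) — executes, giving -72.
  n31: a read changed (n30 -78->-72) — executes, giving 9 — identical to its old value.
  n32: a read changed (n16 3->-81) — executes, giving -81.
  n34: a read changed (n32 3->-81) — executes, giving 9 — identical to its old value.
  n35: a read changed (n30 -78->-72) — executes, giving -81.
  n38: a read changed (n13 9->-81; n35 -87->-81) — executes, giving -81.

Note where the cutoff bites: n24 is checked, finds nothing changed, and keeps its cache.

The edit dirties: n1, n3, n4, n5, n7, n9, n12, n13, n15, n16, n17, n20, n23, n24, n26, n27, n28, n29, n30, n31, n32, n34, n35, n38.
19 computations run: n1, n3, n4, n5, n7, n9, n12, n13, n15, n16, n17, n20, n23, n30, n31, n32, n34, n35, n38.
Cache hits after checking: n24, n26, n27, n28, n29.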